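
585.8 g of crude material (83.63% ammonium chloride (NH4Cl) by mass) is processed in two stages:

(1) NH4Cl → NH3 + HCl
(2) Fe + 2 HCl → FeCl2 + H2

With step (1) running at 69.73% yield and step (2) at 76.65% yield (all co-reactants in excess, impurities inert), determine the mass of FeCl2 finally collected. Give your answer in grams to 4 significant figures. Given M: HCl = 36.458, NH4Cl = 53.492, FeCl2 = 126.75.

310.2 g

Pure NH4Cl = 585.8 × 0.8363 = 489.90 g.
n(NH4Cl) = 489.90 / 53.492 = 9.1585 mol.
Step 1 (NH4Cl:HCl = 1:1): theoretical n(HCl) = 9.1585 mol; at 69.73% yield, n(HCl) = 6.3862 mol.
Step 2 (HCl:FeCl2 = 2:1): theoretical n(FeCl2) = 3.1931 mol, so theoretical mass = 3.1931 × 126.75 = 404.73 g.
At 76.65% yield, actual mass of FeCl2 = 404.73 × 0.7665 = 310.22 g.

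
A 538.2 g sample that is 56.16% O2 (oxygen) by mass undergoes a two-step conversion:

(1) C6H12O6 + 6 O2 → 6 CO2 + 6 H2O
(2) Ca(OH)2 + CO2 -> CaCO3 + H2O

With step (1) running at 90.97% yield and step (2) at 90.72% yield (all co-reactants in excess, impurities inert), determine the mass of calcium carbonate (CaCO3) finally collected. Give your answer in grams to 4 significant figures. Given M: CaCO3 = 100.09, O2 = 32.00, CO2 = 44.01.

Pure O2 = 538.2 × 0.5616 = 302.25 g.
n(O2) = 302.25 / 32.00 = 9.4454 mol.
Step 1 (O2:CO2 = 6:6): theoretical n(CO2) = 9.4454 mol; at 90.97% yield, n(CO2) = 8.5925 mol.
Step 2 (CO2:CaCO3 = 1:1): theoretical n(CaCO3) = 8.5925 mol, so theoretical mass = 8.5925 × 100.09 = 860.02 g.
At 90.72% yield, actual mass of CaCO3 = 860.02 × 0.9072 = 780.21 g.

780.2 g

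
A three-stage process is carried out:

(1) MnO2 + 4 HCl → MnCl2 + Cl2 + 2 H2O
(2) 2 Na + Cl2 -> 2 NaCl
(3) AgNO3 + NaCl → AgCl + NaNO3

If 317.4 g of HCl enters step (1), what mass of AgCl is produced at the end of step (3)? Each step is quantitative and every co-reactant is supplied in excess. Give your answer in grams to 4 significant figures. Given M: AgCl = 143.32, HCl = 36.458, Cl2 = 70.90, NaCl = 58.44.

623.9 g

n(HCl) = 317.4 / 36.458 = 8.7059 mol.
Reaction (1): HCl→Cl2 ratio 4:1 ⇒ n(Cl2) = 2.1765 mol.
Reaction (2): Cl2→NaCl ratio 1:2 ⇒ n(NaCl) = 4.3530 mol.
Reaction (3): NaCl→AgCl ratio 1:1 ⇒ n(AgCl) = 4.3530 mol.
Mass of AgCl = 4.3530 × 143.32 = 623.87 g.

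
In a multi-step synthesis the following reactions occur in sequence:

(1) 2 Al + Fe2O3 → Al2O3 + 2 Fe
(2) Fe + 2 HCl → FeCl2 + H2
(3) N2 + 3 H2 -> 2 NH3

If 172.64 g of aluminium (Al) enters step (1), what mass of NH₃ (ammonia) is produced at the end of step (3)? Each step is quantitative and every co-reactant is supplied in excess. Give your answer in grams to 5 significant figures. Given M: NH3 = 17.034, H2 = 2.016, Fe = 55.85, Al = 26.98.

72.665 g

n(Al) = 172.64 / 26.98 = 6.39881 mol.
Reaction (1): Al→Fe ratio 2:2 ⇒ n(Fe) = 6.39881 mol.
Reaction (2): Fe→H2 ratio 1:1 ⇒ n(H2) = 6.39881 mol.
Reaction (3): H2→NH3 ratio 3:2 ⇒ n(NH3) = 4.26588 mol.
Mass of NH3 = 4.26588 × 17.034 = 72.6649 g.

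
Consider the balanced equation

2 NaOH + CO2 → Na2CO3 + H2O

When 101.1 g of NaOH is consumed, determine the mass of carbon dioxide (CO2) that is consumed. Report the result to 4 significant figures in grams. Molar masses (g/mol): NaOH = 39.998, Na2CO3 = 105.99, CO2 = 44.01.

n(NaOH) = 101.10 g / 39.998 g/mol = 2.5276 mol.
From the equation the NaOH:CO2 mole ratio is 2:1, so n(CO2) = 2.5276 × 1/2 = 1.2638 mol.
Mass of CO2 = 1.2638 mol × 44.01 g/mol = 55.620 g.

55.62 g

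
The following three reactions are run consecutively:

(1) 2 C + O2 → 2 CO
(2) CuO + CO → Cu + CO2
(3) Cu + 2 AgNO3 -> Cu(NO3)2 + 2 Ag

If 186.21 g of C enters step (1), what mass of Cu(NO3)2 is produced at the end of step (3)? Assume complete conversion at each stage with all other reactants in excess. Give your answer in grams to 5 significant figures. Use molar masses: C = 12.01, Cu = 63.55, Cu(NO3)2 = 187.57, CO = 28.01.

n(C) = 186.21 / 12.01 = 15.5046 mol.
Reaction (1): C→CO ratio 2:2 ⇒ n(CO) = 15.5046 mol.
Reaction (2): CO→Cu ratio 1:1 ⇒ n(Cu) = 15.5046 mol.
Reaction (3): Cu→Cu(NO3)2 ratio 1:1 ⇒ n(Cu(NO3)2) = 15.5046 mol.
Mass of Cu(NO3)2 = 15.5046 × 187.57 = 2908.19 g.

2908.2 g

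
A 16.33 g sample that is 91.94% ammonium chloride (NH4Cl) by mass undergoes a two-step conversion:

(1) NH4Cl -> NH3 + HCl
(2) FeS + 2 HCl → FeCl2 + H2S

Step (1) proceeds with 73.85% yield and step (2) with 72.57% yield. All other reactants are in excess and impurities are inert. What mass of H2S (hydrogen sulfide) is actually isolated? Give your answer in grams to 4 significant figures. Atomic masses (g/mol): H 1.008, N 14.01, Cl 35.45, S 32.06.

2.563 g

Pure NH4Cl = 16.33 × 0.9194 = 15.014 g.
M(NH4Cl) = 14.01 + 4(1.008) + 35.45 = 53.492 g/mol.
M(H2S) = 2(1.008) + 32.06 = 34.076 g/mol.
n(NH4Cl) = 15.014 / 53.492 = 0.28067 mol.
Step 1 (NH4Cl:HCl = 1:1): theoretical n(HCl) = 0.28067 mol; at 73.85% yield, n(HCl) = 0.20728 mol.
Step 2 (HCl:H2S = 2:1): theoretical n(H2S) = 0.10364 mol, so theoretical mass = 0.10364 × 34.076 = 3.5316 g.
At 72.57% yield, actual mass of H2S = 3.5316 × 0.7257 = 2.5629 g.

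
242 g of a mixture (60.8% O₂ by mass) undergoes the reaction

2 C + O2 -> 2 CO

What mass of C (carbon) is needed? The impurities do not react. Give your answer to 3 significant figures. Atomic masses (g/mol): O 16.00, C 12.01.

110 g

Mass of pure O2 = 242 g × 0.608 = 147.1 g.
M(O2) = 2(16.00) = 32.00 g/mol.
M(C) = 12.01 g/mol.
n(O2) = 147.1 g / 32.00 g/mol = 4.598 mol.
From the equation the O2:C mole ratio is 1:2, so n(C) = 4.598 × 2/1 = 9.196 mol.
Mass of C = 9.196 mol × 12.01 g/mol = 110.4 g.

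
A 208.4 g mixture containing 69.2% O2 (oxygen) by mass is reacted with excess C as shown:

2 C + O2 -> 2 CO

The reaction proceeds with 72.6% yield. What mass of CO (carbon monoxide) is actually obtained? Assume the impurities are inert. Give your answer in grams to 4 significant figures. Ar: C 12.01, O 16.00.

Pure O2 available = 208.4 g × 0.692 = 144.21 g.
M(O2) = 2(16.00) = 32.00 g/mol.
M(CO) = 12.01 + 16.00 = 28.01 g/mol.
n(O2) = 144.21 g / 32.00 g/mol = 4.5067 mol.
From the equation the O2:CO mole ratio is 1:2, so n(CO) = 4.5067 × 2/1 = 9.0133 mol.
Mass of CO = 9.0133 mol × 28.01 g/mol = 252.46 g.
Actual mass collected = 252.46 g × 0.726 = 183.29 g.

183.3 g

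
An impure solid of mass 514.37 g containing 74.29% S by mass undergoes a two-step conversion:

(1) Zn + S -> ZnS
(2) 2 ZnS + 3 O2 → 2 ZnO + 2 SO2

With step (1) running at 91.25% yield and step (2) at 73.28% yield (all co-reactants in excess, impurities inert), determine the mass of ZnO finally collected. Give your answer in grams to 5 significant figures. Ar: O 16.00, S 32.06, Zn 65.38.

Pure S = 514.37 × 0.7429 = 382.125 g.
M(S) = 32.06 g/mol.
M(ZnO) = 65.38 + 16.00 = 81.38 g/mol.
n(S) = 382.125 / 32.06 = 11.9191 mol.
Step 1 (S:ZnS = 1:1): theoretical n(ZnS) = 11.9191 mol; at 91.25% yield, n(ZnS) = 10.8762 mol.
Step 2 (ZnS:ZnO = 2:2): theoretical n(ZnO) = 10.8762 mol, so theoretical mass = 10.8762 × 81.38 = 885.101 g.
At 73.28% yield, actual mass of ZnO = 885.101 × 0.7328 = 648.602 g.

648.60 g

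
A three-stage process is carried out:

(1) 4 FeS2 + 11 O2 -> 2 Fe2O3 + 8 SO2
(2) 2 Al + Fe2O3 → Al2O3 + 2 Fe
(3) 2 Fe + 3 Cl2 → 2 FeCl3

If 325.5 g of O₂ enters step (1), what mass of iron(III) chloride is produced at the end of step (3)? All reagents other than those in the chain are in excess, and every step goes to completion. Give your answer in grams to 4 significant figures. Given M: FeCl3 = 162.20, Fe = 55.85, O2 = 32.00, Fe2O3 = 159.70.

600.0 g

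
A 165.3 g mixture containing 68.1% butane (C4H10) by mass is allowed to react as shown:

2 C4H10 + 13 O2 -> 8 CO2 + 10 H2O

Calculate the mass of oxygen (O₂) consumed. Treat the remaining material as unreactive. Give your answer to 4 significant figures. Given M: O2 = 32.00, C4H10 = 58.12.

Mass of pure C4H10 = 165.3 g × 0.681 = 112.57 g.
n(C4H10) = 112.57 g / 58.12 g/mol = 1.9368 mol.
From the equation the C4H10:O2 mole ratio is 2:13, so n(O2) = 1.9368 × 13/2 = 12.589 mol.
Mass of O2 = 12.589 mol × 32.00 g/mol = 402.86 g.

402.9 g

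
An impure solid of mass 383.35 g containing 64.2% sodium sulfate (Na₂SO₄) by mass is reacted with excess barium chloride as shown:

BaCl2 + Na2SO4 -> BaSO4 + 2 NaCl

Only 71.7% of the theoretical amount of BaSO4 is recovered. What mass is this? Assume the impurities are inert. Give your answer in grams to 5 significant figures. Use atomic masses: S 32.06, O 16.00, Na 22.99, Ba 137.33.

289.95 g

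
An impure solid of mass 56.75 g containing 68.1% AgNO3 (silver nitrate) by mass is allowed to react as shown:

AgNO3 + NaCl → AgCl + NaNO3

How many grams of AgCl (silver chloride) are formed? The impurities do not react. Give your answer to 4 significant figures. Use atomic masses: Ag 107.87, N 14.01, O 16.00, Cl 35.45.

32.60 g

Mass of pure AgNO3 = 56.75 g × 0.681 = 38.647 g.
M(AgNO3) = 107.87 + 14.01 + 3(16.00) = 169.88 g/mol.
M(AgCl) = 107.87 + 35.45 = 143.32 g/mol.
n(AgNO3) = 38.647 g / 169.88 g/mol = 0.22749 mol.
From the equation the AgNO3:AgCl mole ratio is 1:1, so n(AgCl) = 0.22749 × 1/1 = 0.22749 mol.
Mass of AgCl = 0.22749 mol × 143.32 g/mol = 32.604 g.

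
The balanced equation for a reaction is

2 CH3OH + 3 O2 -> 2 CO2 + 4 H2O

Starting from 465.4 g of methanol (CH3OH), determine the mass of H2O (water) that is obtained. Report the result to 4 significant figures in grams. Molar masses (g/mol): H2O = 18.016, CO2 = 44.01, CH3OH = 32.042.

n(CH3OH) = 465.40 g / 32.042 g/mol = 14.525 mol.
From the equation the CH3OH:H2O mole ratio is 2:4, so n(H2O) = 14.525 × 4/2 = 29.049 mol.
Mass of H2O = 29.049 mol × 18.016 g/mol = 523.35 g.

523.4 g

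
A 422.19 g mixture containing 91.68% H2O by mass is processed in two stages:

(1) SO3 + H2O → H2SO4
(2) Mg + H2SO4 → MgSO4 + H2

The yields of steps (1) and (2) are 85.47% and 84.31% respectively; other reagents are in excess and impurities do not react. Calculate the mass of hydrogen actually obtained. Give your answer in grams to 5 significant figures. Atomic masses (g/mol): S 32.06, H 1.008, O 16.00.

31.211 g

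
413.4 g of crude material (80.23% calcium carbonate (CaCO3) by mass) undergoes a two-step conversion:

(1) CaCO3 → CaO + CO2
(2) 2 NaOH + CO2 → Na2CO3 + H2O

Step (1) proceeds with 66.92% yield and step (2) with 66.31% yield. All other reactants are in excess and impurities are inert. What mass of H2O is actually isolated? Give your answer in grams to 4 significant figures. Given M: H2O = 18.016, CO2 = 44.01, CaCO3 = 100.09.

Pure CaCO3 = 413.4 × 0.8023 = 331.67 g.
n(CaCO3) = 331.67 / 100.09 = 3.3137 mol.
Step 1 (CaCO3:CO2 = 1:1): theoretical n(CO2) = 3.3137 mol; at 66.92% yield, n(CO2) = 2.2175 mol.
Step 2 (CO2:H2O = 1:1): theoretical n(H2O) = 2.2175 mol, so theoretical mass = 2.2175 × 18.016 = 39.951 g.
At 66.31% yield, actual mass of H2O = 39.951 × 0.6631 = 26.492 g.

26.49 g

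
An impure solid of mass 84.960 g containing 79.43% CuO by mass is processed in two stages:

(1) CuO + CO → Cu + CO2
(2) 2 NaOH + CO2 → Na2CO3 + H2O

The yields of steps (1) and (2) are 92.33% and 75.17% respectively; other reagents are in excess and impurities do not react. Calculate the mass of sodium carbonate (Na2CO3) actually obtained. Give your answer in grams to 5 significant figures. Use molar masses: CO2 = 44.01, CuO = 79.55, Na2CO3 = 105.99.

Pure CuO = 84.960 × 0.7943 = 67.4837 g.
n(CuO) = 67.4837 / 79.55 = 0.848318 mol.
Step 1 (CuO:CO2 = 1:1): theoretical n(CO2) = 0.848318 mol; at 92.33% yield, n(CO2) = 0.783252 mol.
Step 2 (CO2:Na2CO3 = 1:1): theoretical n(Na2CO3) = 0.783252 mol, so theoretical mass = 0.783252 × 105.99 = 83.0169 g.
At 75.17% yield, actual mass of Na2CO3 = 83.0169 × 0.7517 = 62.4038 g.

62.404 g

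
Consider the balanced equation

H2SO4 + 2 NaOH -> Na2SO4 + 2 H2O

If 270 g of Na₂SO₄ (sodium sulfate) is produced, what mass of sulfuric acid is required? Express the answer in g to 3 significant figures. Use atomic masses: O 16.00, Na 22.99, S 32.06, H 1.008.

186 g

M(Na2SO4) = 2(22.99) + 32.06 + 4(16.00) = 142.04 g/mol.
M(H2SO4) = 2(1.008) + 32.06 + 4(16.00) = 98.076 g/mol.
n(Na2SO4) = 270.0 g / 142.04 g/mol = 1.901 mol.
From the equation the Na2SO4:H2SO4 mole ratio is 1:1, so n(H2SO4) = 1.901 × 1/1 = 1.901 mol.
Mass of H2SO4 = 1.901 mol × 98.076 g/mol = 186.4 g.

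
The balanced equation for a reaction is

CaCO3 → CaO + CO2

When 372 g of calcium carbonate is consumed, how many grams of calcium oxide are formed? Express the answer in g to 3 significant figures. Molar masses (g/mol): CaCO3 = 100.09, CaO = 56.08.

n(CaCO3) = 372.0 g / 100.09 g/mol = 3.717 mol.
From the equation the CaCO3:CaO mole ratio is 1:1, so n(CaO) = 3.717 × 1/1 = 3.717 mol.
Mass of CaO = 3.717 mol × 56.08 g/mol = 208.4 g.

208 g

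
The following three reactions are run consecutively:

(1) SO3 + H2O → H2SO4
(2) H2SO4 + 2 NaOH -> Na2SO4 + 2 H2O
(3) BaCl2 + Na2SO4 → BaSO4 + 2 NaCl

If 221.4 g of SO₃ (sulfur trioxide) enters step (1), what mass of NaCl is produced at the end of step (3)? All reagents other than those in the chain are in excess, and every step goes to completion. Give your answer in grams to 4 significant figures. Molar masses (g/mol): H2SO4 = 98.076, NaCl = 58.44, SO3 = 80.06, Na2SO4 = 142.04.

323.2 g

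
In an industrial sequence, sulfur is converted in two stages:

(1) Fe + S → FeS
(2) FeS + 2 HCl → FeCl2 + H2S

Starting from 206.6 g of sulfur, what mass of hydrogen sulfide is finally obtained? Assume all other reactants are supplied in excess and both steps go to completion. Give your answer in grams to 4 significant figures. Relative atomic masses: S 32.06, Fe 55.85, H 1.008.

219.6 g

M(S) = 32.06 g/mol.
M(H2S) = 2(1.008) + 32.06 = 34.076 g/mol.
n(S) = 206.60 / 32.06 = 6.4442 mol.
Step 1 gives a 1:1 ratio of S to FeS, so n(FeS) = 6.4442 mol.
In step 2 the FeS:H2S ratio is 1:1, so n(H2S) = 6.4442 mol.
Mass of H2S = 6.4442 × 34.076 = 219.59 g.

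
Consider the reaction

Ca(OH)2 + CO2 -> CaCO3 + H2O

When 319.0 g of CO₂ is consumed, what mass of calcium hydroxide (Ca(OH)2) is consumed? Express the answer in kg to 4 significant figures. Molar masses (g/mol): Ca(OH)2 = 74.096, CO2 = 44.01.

0.5371 kg

n(CO2) = 319.00 g / 44.01 g/mol = 7.2484 mol.
From the equation the CO2:Ca(OH)2 mole ratio is 1:1, so n(Ca(OH)2) = 7.2484 × 1/1 = 7.2484 mol.
Mass of Ca(OH)2 = 7.2484 mol × 74.096 g/mol = 537.07 g.
Converting to kg: 537.07 g = 0.5371 kg.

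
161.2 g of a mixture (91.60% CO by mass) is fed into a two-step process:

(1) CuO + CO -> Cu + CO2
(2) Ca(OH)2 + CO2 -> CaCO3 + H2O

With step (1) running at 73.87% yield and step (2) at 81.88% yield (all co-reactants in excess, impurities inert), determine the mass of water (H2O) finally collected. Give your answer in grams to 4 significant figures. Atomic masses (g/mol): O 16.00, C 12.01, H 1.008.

Pure CO = 161.2 × 0.9160 = 147.66 g.
M(CO) = 12.01 + 16.00 = 28.01 g/mol.
M(H2O) = 2(1.008) + 16.00 = 18.016 g/mol.
n(CO) = 147.66 / 28.01 = 5.2717 mol.
Step 1 (CO:CO2 = 1:1): theoretical n(CO2) = 5.2717 mol; at 73.87% yield, n(CO2) = 3.8942 mol.
Step 2 (CO2:H2O = 1:1): theoretical n(H2O) = 3.8942 mol, so theoretical mass = 3.8942 × 18.016 = 70.157 g.
At 81.88% yield, actual mass of H2O = 70.157 × 0.8188 = 57.445 g.

57.44 g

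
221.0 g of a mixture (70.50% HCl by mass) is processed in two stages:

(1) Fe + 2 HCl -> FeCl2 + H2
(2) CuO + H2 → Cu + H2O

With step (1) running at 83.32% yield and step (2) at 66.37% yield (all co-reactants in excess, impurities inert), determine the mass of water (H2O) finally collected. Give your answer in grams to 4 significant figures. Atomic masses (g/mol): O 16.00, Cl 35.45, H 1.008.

Pure HCl = 221.0 × 0.7050 = 155.81 g.
M(HCl) = 1.008 + 35.45 = 36.458 g/mol.
M(H2O) = 2(1.008) + 16.00 = 18.016 g/mol.
n(HCl) = 155.81 / 36.458 = 4.2735 mol.
Step 1 (HCl:H2 = 2:1): theoretical n(H2) = 2.1368 mol; at 83.32% yield, n(H2) = 1.7804 mol.
Step 2 (H2:H2O = 1:1): theoretical n(H2O) = 1.7804 mol, so theoretical mass = 1.7804 × 18.016 = 32.075 g.
At 66.37% yield, actual mass of H2O = 32.075 × 0.6637 = 21.288 g.

21.29 g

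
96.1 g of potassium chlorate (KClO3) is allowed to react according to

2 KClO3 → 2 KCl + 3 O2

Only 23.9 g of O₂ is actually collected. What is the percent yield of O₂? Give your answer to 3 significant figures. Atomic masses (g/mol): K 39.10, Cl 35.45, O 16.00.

63.5 %

M(KClO3) = 39.10 + 35.45 + 3(16.00) = 122.55 g/mol.
M(O2) = 2(16.00) = 32.00 g/mol.
n(KClO3) = 96.10 g / 122.55 g/mol = 0.7842 mol.
From the equation the KClO3:O2 mole ratio is 2:3, so n(O2) = 0.7842 × 3/2 = 1.176 mol.
Mass of O2 = 1.176 mol × 32.00 g/mol = 37.64 g.
This is the theoretical yield. Percent yield = 23.9 g / 37.64 g × 100% = 63.50%.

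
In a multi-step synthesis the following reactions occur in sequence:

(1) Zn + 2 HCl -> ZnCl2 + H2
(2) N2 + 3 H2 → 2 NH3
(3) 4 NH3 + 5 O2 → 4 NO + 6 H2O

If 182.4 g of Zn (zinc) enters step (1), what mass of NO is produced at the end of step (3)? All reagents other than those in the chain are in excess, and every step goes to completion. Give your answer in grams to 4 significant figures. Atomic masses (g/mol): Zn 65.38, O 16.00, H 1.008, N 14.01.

55.82 g

M(Zn) = 65.38 g/mol.
M(NO) = 14.01 + 16.00 = 30.01 g/mol.
n(Zn) = 182.4 / 65.38 = 2.7898 mol.
Reaction (1): Zn→H2 ratio 1:1 ⇒ n(H2) = 2.7898 mol.
Reaction (2): H2→NH3 ratio 3:2 ⇒ n(NH3) = 1.8599 mol.
Reaction (3): NH3→NO ratio 4:4 ⇒ n(NO) = 1.8599 mol.
Mass of NO = 1.8599 × 30.01 = 55.815 g.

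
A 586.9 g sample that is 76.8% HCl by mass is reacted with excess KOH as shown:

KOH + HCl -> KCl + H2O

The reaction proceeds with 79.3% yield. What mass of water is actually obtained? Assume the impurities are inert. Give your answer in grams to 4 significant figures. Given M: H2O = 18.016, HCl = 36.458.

176.6 g

Pure HCl available = 586.9 g × 0.768 = 450.74 g.
n(HCl) = 450.74 g / 36.458 g/mol = 12.363 mol.
From the equation the HCl:H2O mole ratio is 1:1, so n(H2O) = 12.363 × 1/1 = 12.363 mol.
Mass of H2O = 12.363 mol × 18.016 g/mol = 222.74 g.
Actual mass collected = 222.74 g × 0.793 = 176.63 g.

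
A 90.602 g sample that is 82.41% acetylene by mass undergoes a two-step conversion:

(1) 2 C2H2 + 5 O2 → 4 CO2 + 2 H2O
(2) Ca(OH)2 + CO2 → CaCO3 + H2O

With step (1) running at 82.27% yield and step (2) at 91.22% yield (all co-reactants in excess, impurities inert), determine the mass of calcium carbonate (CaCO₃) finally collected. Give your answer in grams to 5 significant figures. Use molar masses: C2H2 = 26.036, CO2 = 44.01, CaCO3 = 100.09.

430.82 g

Pure C2H2 = 90.602 × 0.8241 = 74.6651 g.
n(C2H2) = 74.6651 / 26.036 = 2.86776 mol.
Step 1 (C2H2:CO2 = 2:4): theoretical n(CO2) = 5.73553 mol; at 82.27% yield, n(CO2) = 4.71862 mol.
Step 2 (CO2:CaCO3 = 1:1): theoretical n(CaCO3) = 4.71862 mol, so theoretical mass = 4.71862 × 100.09 = 472.287 g.
At 91.22% yield, actual mass of CaCO3 = 472.287 × 0.9122 = 430.820 g.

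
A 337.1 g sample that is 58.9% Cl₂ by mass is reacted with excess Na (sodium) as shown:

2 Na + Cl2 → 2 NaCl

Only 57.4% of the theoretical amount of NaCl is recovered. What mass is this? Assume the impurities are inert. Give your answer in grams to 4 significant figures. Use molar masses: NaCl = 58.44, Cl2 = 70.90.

187.9 g

Pure Cl2 available = 337.1 g × 0.589 = 198.55 g.
n(Cl2) = 198.55 g / 70.90 g/mol = 2.8004 mol.
From the equation the Cl2:NaCl mole ratio is 1:2, so n(NaCl) = 2.8004 × 2/1 = 5.6009 mol.
Mass of NaCl = 5.6009 mol × 58.44 g/mol = 327.32 g.
Actual mass collected = 327.32 g × 0.574 = 187.88 g.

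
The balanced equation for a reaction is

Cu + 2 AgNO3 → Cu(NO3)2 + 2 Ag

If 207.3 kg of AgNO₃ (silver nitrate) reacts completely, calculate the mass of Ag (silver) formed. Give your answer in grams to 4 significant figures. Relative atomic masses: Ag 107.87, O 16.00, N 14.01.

M(AgNO3) = 107.87 + 14.01 + 3(16.00) = 169.88 g/mol.
M(Ag) = 107.87 g/mol.
Convert: 207.3 kg = 207300 g.
n(AgNO3) = 207300 g / 169.88 g/mol = 1220.3 mol.
From the equation the AgNO3:Ag mole ratio is 2:2, so n(Ag) = 1220.3 × 2/2 = 1220.3 mol.
Mass of Ag = 1220.3 mol × 107.87 g/mol = 131630 g.

131600 g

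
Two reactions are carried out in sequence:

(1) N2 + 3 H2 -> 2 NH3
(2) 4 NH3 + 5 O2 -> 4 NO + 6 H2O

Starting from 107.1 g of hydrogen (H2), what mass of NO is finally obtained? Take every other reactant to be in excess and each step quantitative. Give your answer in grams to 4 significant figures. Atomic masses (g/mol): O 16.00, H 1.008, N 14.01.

M(H2) = 2(1.008) = 2.016 g/mol.
M(NO) = 14.01 + 16.00 = 30.01 g/mol.
n(H2) = 107.10 / 2.016 = 53.125 mol.
Step 1 gives a 3:2 ratio of H2 to NH3, so n(NH3) = 35.417 mol.
In step 2 the NH3:NO ratio is 4:4, so n(NO) = 35.417 mol.
Mass of NO = 35.417 × 30.01 = 1062.9 g.

1063 g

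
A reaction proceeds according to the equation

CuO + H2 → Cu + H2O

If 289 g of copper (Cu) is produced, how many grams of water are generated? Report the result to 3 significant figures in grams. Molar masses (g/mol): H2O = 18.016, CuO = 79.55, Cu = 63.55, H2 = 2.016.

n(Cu) = 289.0 g / 63.55 g/mol = 4.548 mol.
From the equation the Cu:H2O mole ratio is 1:1, so n(H2O) = 4.548 × 1/1 = 4.548 mol.
Mass of H2O = 4.548 mol × 18.016 g/mol = 81.93 g.

81.9 g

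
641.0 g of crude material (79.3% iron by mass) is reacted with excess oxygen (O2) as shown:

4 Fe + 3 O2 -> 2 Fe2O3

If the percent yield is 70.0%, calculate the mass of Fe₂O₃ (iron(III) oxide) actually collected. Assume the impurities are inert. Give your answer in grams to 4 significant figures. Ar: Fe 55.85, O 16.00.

Pure Fe available = 641.0 g × 0.793 = 508.31 g.
M(Fe) = 55.85 g/mol.
M(Fe2O3) = 2(55.85) + 3(16.00) = 159.70 g/mol.
n(Fe) = 508.31 g / 55.85 g/mol = 9.1014 mol.
From the equation the Fe:Fe2O3 mole ratio is 4:2, so n(Fe2O3) = 9.1014 × 2/4 = 4.5507 mol.
Mass of Fe2O3 = 4.5507 mol × 159.70 g/mol = 726.75 g.
Actual mass collected = 726.75 g × 0.700 = 508.72 g.

508.7 g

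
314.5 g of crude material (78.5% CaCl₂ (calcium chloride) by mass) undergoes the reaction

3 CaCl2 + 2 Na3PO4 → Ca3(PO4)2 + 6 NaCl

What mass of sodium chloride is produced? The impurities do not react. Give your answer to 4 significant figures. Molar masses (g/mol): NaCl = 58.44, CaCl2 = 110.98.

Mass of pure CaCl2 = 314.5 g × 0.785 = 246.88 g.
n(CaCl2) = 246.88 g / 110.98 g/mol = 2.2246 mol.
From the equation the CaCl2:NaCl mole ratio is 3:6, so n(NaCl) = 2.2246 × 6/3 = 4.4491 mol.
Mass of NaCl = 4.4491 mol × 58.44 g/mol = 260.01 g.

260.0 g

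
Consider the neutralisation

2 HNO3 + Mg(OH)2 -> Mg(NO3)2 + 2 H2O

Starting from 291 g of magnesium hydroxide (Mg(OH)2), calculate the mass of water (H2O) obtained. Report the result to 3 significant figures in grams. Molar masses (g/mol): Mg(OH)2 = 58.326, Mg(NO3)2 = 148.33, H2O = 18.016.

n(Mg(OH)2) = 291.0 g / 58.326 g/mol = 4.989 mol.
From the equation the Mg(OH)2:H2O mole ratio is 1:2, so n(H2O) = 4.989 × 2/1 = 9.978 mol.
Mass of H2O = 9.978 mol × 18.016 g/mol = 179.8 g.

180 g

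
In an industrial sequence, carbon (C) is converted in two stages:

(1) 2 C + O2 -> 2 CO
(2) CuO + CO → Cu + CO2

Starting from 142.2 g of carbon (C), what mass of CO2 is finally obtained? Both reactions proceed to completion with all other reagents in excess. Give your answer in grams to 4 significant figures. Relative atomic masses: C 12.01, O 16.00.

521.1 g

M(C) = 12.01 g/mol.
M(CO2) = 12.01 + 2(16.00) = 44.01 g/mol.
n(C) = 142.20 / 12.01 = 11.840 mol.
Step 1 gives a 2:2 ratio of C to CO, so n(CO) = 11.840 mol.
In step 2 the CO:CO2 ratio is 1:1, so n(CO2) = 11.840 mol.
Mass of CO2 = 11.840 × 44.01 = 521.08 g.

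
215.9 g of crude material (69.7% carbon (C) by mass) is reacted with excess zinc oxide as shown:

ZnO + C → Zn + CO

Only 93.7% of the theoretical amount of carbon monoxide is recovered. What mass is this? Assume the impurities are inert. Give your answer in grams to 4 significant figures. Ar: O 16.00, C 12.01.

328.8 g

Pure C available = 215.9 g × 0.697 = 150.48 g.
M(C) = 12.01 g/mol.
M(CO) = 12.01 + 16.00 = 28.01 g/mol.
n(C) = 150.48 g / 12.01 g/mol = 12.530 mol.
From the equation the C:CO mole ratio is 1:1, so n(CO) = 12.530 × 1/1 = 12.530 mol.
Mass of CO = 12.530 mol × 28.01 g/mol = 350.96 g.
Actual mass collected = 350.96 g × 0.937 = 328.85 g.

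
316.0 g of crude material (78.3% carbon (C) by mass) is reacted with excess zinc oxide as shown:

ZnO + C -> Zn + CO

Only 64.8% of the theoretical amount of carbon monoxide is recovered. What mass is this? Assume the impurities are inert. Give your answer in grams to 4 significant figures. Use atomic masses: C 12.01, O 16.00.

373.9 g

Pure C available = 316.0 g × 0.783 = 247.43 g.
M(C) = 12.01 g/mol.
M(CO) = 12.01 + 16.00 = 28.01 g/mol.
n(C) = 247.43 g / 12.01 g/mol = 20.602 mol.
From the equation the C:CO mole ratio is 1:1, so n(CO) = 20.602 × 1/1 = 20.602 mol.
Mass of CO = 20.602 mol × 28.01 g/mol = 577.06 g.
Actual mass collected = 577.06 g × 0.648 = 373.93 g.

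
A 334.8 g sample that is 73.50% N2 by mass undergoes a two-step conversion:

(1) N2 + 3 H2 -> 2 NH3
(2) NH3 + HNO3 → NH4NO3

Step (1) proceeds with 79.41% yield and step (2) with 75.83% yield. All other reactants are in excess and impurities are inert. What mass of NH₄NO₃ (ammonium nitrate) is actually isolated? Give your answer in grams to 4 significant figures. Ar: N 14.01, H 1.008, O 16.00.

846.7 g

Pure N2 = 334.8 × 0.7350 = 246.08 g.
M(N2) = 2(14.01) = 28.02 g/mol.
M(NH4NO3) = 2(14.01) + 4(1.008) + 3(16.00) = 80.052 g/mol.
n(N2) = 246.08 / 28.02 = 8.7822 mol.
Step 1 (N2:NH3 = 1:2): theoretical n(NH3) = 17.564 mol; at 79.41% yield, n(NH3) = 13.948 mol.
Step 2 (NH3:NH4NO3 = 1:1): theoretical n(NH4NO3) = 13.948 mol, so theoretical mass = 13.948 × 80.052 = 1116.6 g.
At 75.83% yield, actual mass of NH4NO3 = 1116.6 × 0.7583 = 846.69 g.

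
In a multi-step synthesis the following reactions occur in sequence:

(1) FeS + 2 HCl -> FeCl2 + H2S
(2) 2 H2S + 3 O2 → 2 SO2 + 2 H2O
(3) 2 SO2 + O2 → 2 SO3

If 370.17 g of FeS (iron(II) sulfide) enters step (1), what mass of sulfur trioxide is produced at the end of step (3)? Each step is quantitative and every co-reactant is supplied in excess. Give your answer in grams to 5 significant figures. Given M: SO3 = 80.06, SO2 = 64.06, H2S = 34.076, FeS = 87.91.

337.12 g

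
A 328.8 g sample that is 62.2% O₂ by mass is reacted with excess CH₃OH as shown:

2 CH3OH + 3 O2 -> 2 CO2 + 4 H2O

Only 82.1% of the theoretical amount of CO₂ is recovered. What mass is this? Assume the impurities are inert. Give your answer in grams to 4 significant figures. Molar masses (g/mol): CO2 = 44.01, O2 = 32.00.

153.9 g

Pure O2 available = 328.8 g × 0.622 = 204.51 g.
n(O2) = 204.51 g / 32.00 g/mol = 6.3910 mol.
From the equation the O2:CO2 mole ratio is 3:2, so n(CO2) = 6.3910 × 2/3 = 4.2607 mol.
Mass of CO2 = 4.2607 mol × 44.01 g/mol = 187.51 g.
Actual mass collected = 187.51 g × 0.821 = 153.95 g.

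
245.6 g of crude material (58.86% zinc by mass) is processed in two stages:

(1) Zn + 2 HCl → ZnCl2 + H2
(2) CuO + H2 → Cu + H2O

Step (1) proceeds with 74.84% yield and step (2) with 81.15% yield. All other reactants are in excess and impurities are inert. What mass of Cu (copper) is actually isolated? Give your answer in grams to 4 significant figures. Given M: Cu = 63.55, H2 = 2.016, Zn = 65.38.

Pure Zn = 245.6 × 0.5886 = 144.56 g.
n(Zn) = 144.56 / 65.38 = 2.2111 mol.
Step 1 (Zn:H2 = 1:1): theoretical n(H2) = 2.2111 mol; at 74.84% yield, n(H2) = 1.6548 mol.
Step 2 (H2:Cu = 1:1): theoretical n(Cu) = 1.6548 mol, so theoretical mass = 1.6548 × 63.55 = 105.16 g.
At 81.15% yield, actual mass of Cu = 105.16 × 0.8115 = 85.338 g.

85.34 g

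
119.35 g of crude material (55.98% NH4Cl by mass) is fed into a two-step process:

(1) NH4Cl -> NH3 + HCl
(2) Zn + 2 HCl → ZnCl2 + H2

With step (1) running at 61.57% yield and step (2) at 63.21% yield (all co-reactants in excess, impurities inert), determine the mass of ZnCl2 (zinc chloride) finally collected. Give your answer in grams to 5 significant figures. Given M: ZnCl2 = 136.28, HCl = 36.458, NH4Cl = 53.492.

33.123 g

Pure NH4Cl = 119.35 × 0.5598 = 66.8121 g.
n(NH4Cl) = 66.8121 / 53.492 = 1.24901 mol.
Step 1 (NH4Cl:HCl = 1:1): theoretical n(HCl) = 1.24901 mol; at 61.57% yield, n(HCl) = 0.769016 mol.
Step 2 (HCl:ZnCl2 = 2:1): theoretical n(ZnCl2) = 0.384508 mol, so theoretical mass = 0.384508 × 136.28 = 52.4008 g.
At 63.21% yield, actual mass of ZnCl2 = 52.4008 × 0.6321 = 33.1225 g.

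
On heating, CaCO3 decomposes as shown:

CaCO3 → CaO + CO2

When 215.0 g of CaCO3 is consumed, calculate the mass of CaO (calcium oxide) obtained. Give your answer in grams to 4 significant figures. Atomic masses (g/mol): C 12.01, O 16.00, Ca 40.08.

120.5 g

M(CaCO3) = 40.08 + 12.01 + 3(16.00) = 100.09 g/mol.
M(CaO) = 40.08 + 16.00 = 56.08 g/mol.
n(CaCO3) = 215.00 g / 100.09 g/mol = 2.1481 mol.
From the equation the CaCO3:CaO mole ratio is 1:1, so n(CaO) = 2.1481 × 1/1 = 2.1481 mol.
Mass of CaO = 2.1481 mol × 56.08 g/mol = 120.46 g.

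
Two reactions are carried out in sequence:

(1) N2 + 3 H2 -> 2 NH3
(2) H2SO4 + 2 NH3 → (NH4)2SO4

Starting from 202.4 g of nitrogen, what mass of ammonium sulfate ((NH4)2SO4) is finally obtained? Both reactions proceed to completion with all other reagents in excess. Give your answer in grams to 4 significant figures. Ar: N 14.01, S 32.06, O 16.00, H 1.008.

954.5 g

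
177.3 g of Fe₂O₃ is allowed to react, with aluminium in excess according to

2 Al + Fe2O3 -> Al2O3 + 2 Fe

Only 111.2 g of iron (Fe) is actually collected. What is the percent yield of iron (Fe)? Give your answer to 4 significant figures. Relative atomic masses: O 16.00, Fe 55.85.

M(Fe2O3) = 2(55.85) + 3(16.00) = 159.70 g/mol.
M(Fe) = 55.85 g/mol.
n(Fe2O3) = 177.30 g / 159.70 g/mol = 1.1102 mol.
From the equation the Fe2O3:Fe mole ratio is 1:2, so n(Fe) = 1.1102 × 2/1 = 2.2204 mol.
Mass of Fe = 2.2204 mol × 55.85 g/mol = 124.01 g.
This is the theoretical yield. Percent yield = 111.2 g / 124.01 g × 100% = 89.670%.

89.67 %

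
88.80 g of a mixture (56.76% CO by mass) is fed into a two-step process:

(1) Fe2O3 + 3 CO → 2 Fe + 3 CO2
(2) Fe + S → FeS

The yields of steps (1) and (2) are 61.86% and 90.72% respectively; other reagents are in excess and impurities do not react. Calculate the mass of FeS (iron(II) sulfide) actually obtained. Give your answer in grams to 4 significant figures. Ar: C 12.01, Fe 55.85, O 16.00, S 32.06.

59.18 g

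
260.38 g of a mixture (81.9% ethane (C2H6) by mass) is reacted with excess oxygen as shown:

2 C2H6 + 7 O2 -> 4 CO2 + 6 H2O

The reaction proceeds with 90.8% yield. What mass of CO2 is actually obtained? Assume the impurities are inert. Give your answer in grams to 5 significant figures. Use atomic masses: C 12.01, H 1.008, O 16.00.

Pure C2H6 available = 260.38 g × 0.819 = 213.251 g.
M(C2H6) = 2(12.01) + 6(1.008) = 30.068 g/mol.
M(CO2) = 12.01 + 2(16.00) = 44.01 g/mol.
n(C2H6) = 213.251 g / 30.068 g/mol = 7.09230 mol.
From the equation the C2H6:CO2 mole ratio is 2:4, so n(CO2) = 7.09230 × 4/2 = 14.1846 mol.
Mass of CO2 = 14.1846 mol × 44.01 g/mol = 624.264 g.
Actual mass collected = 624.264 g × 0.908 = 566.832 g.

566.83 g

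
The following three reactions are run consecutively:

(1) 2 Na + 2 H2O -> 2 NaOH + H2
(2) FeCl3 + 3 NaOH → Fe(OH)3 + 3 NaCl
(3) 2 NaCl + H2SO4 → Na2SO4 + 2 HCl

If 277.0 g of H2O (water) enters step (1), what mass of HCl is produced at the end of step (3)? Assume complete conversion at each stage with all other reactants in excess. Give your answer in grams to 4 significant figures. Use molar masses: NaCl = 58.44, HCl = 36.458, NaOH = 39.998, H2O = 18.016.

560.5 g

n(H2O) = 277.0 / 18.016 = 15.375 mol.
Reaction (1): H2O→NaOH ratio 2:2 ⇒ n(NaOH) = 15.375 mol.
Reaction (2): NaOH→NaCl ratio 3:3 ⇒ n(NaCl) = 15.375 mol.
Reaction (3): NaCl→HCl ratio 2:2 ⇒ n(HCl) = 15.375 mol.
Mass of HCl = 15.375 × 36.458 = 560.55 g.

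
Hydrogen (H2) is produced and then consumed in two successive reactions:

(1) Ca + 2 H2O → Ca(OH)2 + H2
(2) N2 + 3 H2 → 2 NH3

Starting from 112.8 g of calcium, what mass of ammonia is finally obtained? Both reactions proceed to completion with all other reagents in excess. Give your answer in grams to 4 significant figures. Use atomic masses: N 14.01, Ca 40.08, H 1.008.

31.96 g

M(Ca) = 40.08 g/mol.
M(NH3) = 14.01 + 3(1.008) = 17.034 g/mol.
n(Ca) = 112.80 / 40.08 = 2.8144 mol.
Step 1 gives a 1:1 ratio of Ca to H2, so n(H2) = 2.8144 mol.
In step 2 the H2:NH3 ratio is 3:2, so n(NH3) = 1.8762 mol.
Mass of NH3 = 1.8762 × 17.034 = 31.960 g.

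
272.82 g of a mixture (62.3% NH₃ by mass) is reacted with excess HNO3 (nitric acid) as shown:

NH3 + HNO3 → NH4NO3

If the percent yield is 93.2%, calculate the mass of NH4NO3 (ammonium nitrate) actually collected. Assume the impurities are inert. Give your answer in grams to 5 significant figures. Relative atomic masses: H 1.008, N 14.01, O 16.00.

Pure NH3 available = 272.82 g × 0.623 = 169.967 g.
M(NH3) = 14.01 + 3(1.008) = 17.034 g/mol.
M(NH4NO3) = 2(14.01) + 4(1.008) + 3(16.00) = 80.052 g/mol.
n(NH3) = 169.967 g / 17.034 g/mol = 9.97809 mol.
From the equation the NH3:NH4NO3 mole ratio is 1:1, so n(NH4NO3) = 9.97809 × 1/1 = 9.97809 mol.
Mass of NH4NO3 = 9.97809 mol × 80.052 g/mol = 798.766 g.
Actual mass collected = 798.766 g × 0.932 = 744.450 g.

744.45 g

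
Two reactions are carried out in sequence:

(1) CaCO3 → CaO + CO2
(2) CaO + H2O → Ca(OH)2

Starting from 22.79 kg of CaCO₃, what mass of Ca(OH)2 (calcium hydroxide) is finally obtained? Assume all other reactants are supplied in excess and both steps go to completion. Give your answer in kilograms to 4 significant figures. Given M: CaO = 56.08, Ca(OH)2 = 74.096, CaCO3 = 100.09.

22.79 kg = 22790 g.
n(CaCO3) = 22790 / 100.09 = 227.70 mol.
Step 1 gives a 1:1 ratio of CaCO3 to CaO, so n(CaO) = 227.70 mol.
In step 2 the CaO:Ca(OH)2 ratio is 1:1, so n(Ca(OH)2) = 227.70 mol.
Mass of Ca(OH)2 = 227.70 × 74.096 = 16871 g = 16.87 kg.

16.87 kg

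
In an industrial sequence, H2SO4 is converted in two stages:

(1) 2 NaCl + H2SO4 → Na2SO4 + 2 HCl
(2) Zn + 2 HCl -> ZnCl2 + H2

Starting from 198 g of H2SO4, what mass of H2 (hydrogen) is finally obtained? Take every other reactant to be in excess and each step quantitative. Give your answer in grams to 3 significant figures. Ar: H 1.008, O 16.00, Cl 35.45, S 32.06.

4.07 g

M(H2SO4) = 2(1.008) + 32.06 + 4(16.00) = 98.076 g/mol.
M(H2) = 2(1.008) = 2.016 g/mol.
n(H2SO4) = 198.0 / 98.076 = 2.019 mol.
Step 1 gives a 1:2 ratio of H2SO4 to HCl, so n(HCl) = 4.038 mol.
In step 2 the HCl:H2 ratio is 2:1, so n(H2) = 2.019 mol.
Mass of H2 = 2.019 × 2.016 = 4.070 g.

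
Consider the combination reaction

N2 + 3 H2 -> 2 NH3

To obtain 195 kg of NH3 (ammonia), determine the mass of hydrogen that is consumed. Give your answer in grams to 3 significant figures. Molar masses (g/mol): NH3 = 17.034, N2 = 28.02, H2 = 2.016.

34600 g

Convert: 195 kg = 195000 g.
n(NH3) = 195000 g / 17.034 g/mol = 11450 mol.
From the equation the NH3:H2 mole ratio is 2:3, so n(H2) = 11450 × 3/2 = 17170 mol.
Mass of H2 = 17170 mol × 2.016 g/mol = 34620 g.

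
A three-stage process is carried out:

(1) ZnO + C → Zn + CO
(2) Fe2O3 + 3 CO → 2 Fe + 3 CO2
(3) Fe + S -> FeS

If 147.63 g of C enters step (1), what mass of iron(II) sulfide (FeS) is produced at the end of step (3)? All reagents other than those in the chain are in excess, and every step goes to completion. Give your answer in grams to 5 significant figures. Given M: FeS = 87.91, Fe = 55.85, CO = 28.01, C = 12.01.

720.41 g

n(C) = 147.63 / 12.01 = 12.2923 mol.
Reaction (1): C→CO ratio 1:1 ⇒ n(CO) = 12.2923 mol.
Reaction (2): CO→Fe ratio 3:2 ⇒ n(Fe) = 8.19484 mol.
Reaction (3): Fe→FeS ratio 1:1 ⇒ n(FeS) = 8.19484 mol.
Mass of FeS = 8.19484 × 87.91 = 720.408 g.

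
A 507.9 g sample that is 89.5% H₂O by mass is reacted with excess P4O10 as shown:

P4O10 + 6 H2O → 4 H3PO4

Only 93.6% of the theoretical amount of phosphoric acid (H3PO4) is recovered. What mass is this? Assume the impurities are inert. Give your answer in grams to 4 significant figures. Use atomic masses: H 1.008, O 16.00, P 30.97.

Pure H2O available = 507.9 g × 0.895 = 454.57 g.
M(H2O) = 2(1.008) + 16.00 = 18.016 g/mol.
M(H3PO4) = 3(1.008) + 30.97 + 4(16.00) = 97.994 g/mol.
n(H2O) = 454.57 g / 18.016 g/mol = 25.231 mol.
From the equation the H2O:H3PO4 mole ratio is 6:4, so n(H3PO4) = 25.231 × 4/6 = 16.821 mol.
Mass of H3PO4 = 16.821 mol × 97.994 g/mol = 1648.4 g.
Actual mass collected = 1648.4 g × 0.936 = 1542.9 g.

1543 g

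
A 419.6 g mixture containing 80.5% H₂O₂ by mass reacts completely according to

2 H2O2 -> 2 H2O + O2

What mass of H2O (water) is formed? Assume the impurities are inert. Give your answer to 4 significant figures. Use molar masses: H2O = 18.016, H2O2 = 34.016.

178.9 g

Mass of pure H2O2 = 419.6 g × 0.805 = 337.78 g.
n(H2O2) = 337.78 g / 34.016 g/mol = 9.9300 mol.
From the equation the H2O2:H2O mole ratio is 2:2, so n(H2O) = 9.9300 × 2/2 = 9.9300 mol.
Mass of H2O = 9.9300 mol × 18.016 g/mol = 178.90 g.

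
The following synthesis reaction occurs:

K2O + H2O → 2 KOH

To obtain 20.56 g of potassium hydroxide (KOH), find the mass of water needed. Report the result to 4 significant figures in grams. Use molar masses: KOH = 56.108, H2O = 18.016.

3.301 g

n(KOH) = 20.560 g / 56.108 g/mol = 0.36644 mol.
From the equation the KOH:H2O mole ratio is 2:1, so n(H2O) = 0.36644 × 1/2 = 0.18322 mol.
Mass of H2O = 0.18322 mol × 18.016 g/mol = 3.3009 g.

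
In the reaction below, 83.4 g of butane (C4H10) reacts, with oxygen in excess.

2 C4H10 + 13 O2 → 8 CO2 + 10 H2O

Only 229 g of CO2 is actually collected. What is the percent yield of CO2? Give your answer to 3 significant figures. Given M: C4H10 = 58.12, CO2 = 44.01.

n(C4H10) = 83.40 g / 58.12 g/mol = 1.435 mol.
From the equation the C4H10:CO2 mole ratio is 2:8, so n(CO2) = 1.435 × 8/2 = 5.740 mol.
Mass of CO2 = 5.740 mol × 44.01 g/mol = 252.6 g.
This is the theoretical yield. Percent yield = 229 g / 252.6 g × 100% = 90.65%.

90.7 %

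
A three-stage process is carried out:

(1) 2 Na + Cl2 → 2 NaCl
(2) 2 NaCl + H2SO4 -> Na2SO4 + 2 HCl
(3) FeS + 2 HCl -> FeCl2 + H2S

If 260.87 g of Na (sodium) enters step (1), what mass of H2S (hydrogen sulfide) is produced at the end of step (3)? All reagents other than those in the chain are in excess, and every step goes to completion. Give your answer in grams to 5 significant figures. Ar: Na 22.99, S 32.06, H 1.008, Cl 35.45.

M(Na) = 22.99 g/mol.
M(H2S) = 2(1.008) + 32.06 = 34.076 g/mol.
n(Na) = 260.87 / 22.99 = 11.3471 mol.
Reaction (1): Na→NaCl ratio 2:2 ⇒ n(NaCl) = 11.3471 mol.
Reaction (2): NaCl→HCl ratio 2:2 ⇒ n(HCl) = 11.3471 mol.
Reaction (3): HCl→H2S ratio 2:1 ⇒ n(H2S) = 5.67355 mol.
Mass of H2S = 5.67355 × 34.076 = 193.332 g.

193.33 g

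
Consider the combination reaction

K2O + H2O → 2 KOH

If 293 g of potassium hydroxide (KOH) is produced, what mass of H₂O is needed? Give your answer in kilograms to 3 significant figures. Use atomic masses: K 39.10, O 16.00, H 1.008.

M(KOH) = 39.10 + 16.00 + 1.008 = 56.108 g/mol.
M(H2O) = 2(1.008) + 16.00 = 18.016 g/mol.
n(KOH) = 293.0 g / 56.108 g/mol = 5.222 mol.
From the equation the KOH:H2O mole ratio is 2:1, so n(H2O) = 5.222 × 1/2 = 2.611 mol.
Mass of H2O = 2.611 mol × 18.016 g/mol = 47.04 g.
Converting to kg: 47.04 g = 0.0470 kg.

0.0470 kg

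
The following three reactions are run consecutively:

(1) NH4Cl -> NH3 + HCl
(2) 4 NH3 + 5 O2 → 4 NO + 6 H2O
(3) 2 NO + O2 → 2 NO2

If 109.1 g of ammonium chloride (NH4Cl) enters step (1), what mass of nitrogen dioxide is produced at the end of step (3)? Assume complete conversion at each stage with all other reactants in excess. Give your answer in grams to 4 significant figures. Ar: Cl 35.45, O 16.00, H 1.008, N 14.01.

93.84 g

M(NH4Cl) = 14.01 + 4(1.008) + 35.45 = 53.492 g/mol.
M(NO2) = 14.01 + 2(16.00) = 46.01 g/mol.
n(NH4Cl) = 109.1 / 53.492 = 2.0396 mol.
Reaction (1): NH4Cl→NH3 ratio 1:1 ⇒ n(NH3) = 2.0396 mol.
Reaction (2): NH3→NO ratio 4:4 ⇒ n(NO) = 2.0396 mol.
Reaction (3): NO→NO2 ratio 2:2 ⇒ n(NO2) = 2.0396 mol.
Mass of NO2 = 2.0396 × 46.01 = 93.840 g.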